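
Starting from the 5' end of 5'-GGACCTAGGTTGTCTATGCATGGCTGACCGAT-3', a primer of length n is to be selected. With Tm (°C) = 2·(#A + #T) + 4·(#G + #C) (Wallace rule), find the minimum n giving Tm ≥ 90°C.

First 28 bases: GGACCTAGGTTGTCTATGCATGGCTGAC → Tm = 86°C (< 90°C)
First 29 bases: GGACCTAGGTTGTCTATGCATGGCTGACC → Tm = 90°C (≥ 90°C)
Since every base adds ≥2°C, Tm only increases with n, so the threshold is first crossed at n = 29.

n = 29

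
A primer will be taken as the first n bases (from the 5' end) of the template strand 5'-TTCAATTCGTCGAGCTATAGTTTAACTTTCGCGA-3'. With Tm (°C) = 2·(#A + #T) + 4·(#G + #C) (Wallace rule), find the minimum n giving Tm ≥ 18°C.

n = 8

First 7 bases: TTCAATT → Tm = 16°C (< 18°C)
First 8 bases: TTCAATTC → Tm = 20°C (≥ 18°C)
Each additional base adds 2°C (A/T) or 4°C (G/C), so Tm is non-decreasing in n; n = 8 is the first length to reach 18°C.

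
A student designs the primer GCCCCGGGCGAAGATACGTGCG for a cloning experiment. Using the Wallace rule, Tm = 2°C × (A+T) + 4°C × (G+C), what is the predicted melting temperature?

Scanning the sequence gives G=9, T=2, A=4, C=7.
A+T = 6, G+C = 16
Tm = 4·16 + 2·6 = 64 + 12 = 76°C

76°C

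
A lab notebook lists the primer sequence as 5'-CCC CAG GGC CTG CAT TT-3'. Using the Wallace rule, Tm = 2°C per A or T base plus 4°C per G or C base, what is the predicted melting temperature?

56°C

A=2, G=4, T=4, C=7
AT pairs contribute 6, GC pairs contribute 11.
Tm = 4·11 + 2·6 = 44 + 12 = 56°C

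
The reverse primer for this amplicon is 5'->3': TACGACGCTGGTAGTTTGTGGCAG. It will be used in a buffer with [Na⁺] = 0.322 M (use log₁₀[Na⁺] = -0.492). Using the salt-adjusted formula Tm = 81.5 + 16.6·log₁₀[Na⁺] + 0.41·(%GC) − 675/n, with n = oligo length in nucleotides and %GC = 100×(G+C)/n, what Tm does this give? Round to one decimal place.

Length n = 24. G=9, T=7, C=4, A=4
G+C = 13, so %GC = 13/24 × 100 = 54.167%
Salt term: 16.6 × (-0.492) = -8.167
GC term: 0.41 × 54.167 = 22.208; length term: −675/24 = −28.125
Tm = 81.5 + (-8.167) + 22.208 − 28.125 = 67.416 → 67.4°C

67.4°C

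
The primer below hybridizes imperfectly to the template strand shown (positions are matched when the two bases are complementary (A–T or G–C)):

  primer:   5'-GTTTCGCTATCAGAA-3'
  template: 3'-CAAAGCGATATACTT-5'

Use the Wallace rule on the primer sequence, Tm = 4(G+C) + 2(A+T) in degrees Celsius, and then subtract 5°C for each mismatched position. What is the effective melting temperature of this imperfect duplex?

Primer base counts: A=4, T=5, G=3, C=3 → A+T=9, G+C=6
Perfect-match Tm = 2(9) + 4(6) = 18 + 24 = 42°C
Mismatches (positions where the bases are not complementary): 2 (at positions 11, 12)
Effective Tm = 42 − 2×5 = 42 − 10 = 32°C

32°C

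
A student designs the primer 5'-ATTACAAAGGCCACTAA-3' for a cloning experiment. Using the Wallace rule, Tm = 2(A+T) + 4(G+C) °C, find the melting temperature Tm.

Base counts: A=8, C=4, T=3, G=2
AT pairs contribute 11, GC pairs contribute 6.
Tm = 2(11) + 4(6) = 22 + 24 = 46°C

46°C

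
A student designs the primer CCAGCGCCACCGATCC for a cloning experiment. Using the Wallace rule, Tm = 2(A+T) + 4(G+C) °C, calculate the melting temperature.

Base counts: C=9, A=3, T=1, G=3
AT pairs contribute 4, GC pairs contribute 12.
Tm = 2(4) + 4(12) = 8 + 48 = 56°C

56°C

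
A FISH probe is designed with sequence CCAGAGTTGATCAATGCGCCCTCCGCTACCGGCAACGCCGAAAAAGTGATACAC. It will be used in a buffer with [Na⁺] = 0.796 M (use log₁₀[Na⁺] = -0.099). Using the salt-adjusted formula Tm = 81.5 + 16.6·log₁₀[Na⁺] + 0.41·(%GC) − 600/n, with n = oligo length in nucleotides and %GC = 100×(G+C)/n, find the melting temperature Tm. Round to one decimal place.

91.5°C

Length n = 54. Scanning the sequence gives G=12, A=16, C=18, T=8.
G+C = 30, so %GC = 30/54 × 100 = 55.556%
Salt term: 16.6 × (-0.099) = -1.643
GC term: 0.41 × 55.556 = 22.778; length term: −600/54 = −11.111
Tm = 81.5 + (-1.643) + 22.778 − 11.111 = 91.524 → 91.5°C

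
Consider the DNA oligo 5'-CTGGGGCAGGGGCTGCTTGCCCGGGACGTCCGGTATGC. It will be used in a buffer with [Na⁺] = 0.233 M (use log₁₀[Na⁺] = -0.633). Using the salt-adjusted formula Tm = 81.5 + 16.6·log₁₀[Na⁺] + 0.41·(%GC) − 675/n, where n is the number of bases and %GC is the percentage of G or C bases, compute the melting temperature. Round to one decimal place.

83.4°C

Length n = 38. Base counts: C=11, T=7, G=17, A=3
G+C = 28, so %GC = 28/38 × 100 = 73.684%
Salt term: 16.6 × (-0.633) = -10.508
GC term: 0.41 × 73.684 = 30.21; length term: −675/38 = −17.763
Tm = 81.5 + (-10.508) + 30.21 − 17.763 = 83.439 → 83.4°C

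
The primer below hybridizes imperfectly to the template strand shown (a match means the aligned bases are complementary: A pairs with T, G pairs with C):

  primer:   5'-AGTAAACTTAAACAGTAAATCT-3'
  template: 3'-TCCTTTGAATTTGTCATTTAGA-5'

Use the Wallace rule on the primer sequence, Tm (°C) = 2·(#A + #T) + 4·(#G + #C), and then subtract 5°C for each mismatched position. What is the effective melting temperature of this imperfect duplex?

Primer base counts: A=11, T=6, G=2, C=3 → A+T=17, G+C=5
Perfect-match Tm = 2(17) + 4(5) = 34 + 20 = 54°C
Mismatches (positions where the bases are not complementary): 1 (at position 3)
Effective Tm = 54 − 1×5 = 54 − 5 = 49°C

49°C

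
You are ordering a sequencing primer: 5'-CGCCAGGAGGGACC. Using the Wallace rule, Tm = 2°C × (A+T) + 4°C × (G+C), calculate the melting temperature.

G=6, A=3, C=5, T=0
AT pairs contribute 3, GC pairs contribute 11.
Tm = 2×3 + 4×11 = 50°C

50°C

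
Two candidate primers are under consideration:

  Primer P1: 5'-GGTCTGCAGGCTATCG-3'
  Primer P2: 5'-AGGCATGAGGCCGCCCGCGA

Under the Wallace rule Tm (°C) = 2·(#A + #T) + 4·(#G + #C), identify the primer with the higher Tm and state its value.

Primer P2, 70°C

Primer P1: A+T=6, G+C=10 → Tm = 2(6)+4(10) = 52°C
Primer P2: A+T=5, G+C=15 → Tm = 2(5)+4(15) = 70°C
52°C vs 70°C → primer P2 is higher.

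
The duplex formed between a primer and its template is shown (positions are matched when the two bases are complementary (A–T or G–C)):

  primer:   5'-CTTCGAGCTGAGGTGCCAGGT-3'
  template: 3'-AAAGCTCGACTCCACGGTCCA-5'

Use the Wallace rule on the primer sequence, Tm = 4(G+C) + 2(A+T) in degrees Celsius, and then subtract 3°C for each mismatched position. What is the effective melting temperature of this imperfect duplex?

65°C

Primer base counts: A=3, T=5, G=8, C=5 → A+T=8, G+C=13
Perfect-match Tm = 2(8) + 4(13) = 16 + 52 = 68°C
Mismatches (positions where the bases are not complementary): 1 (at position 1)
Effective Tm = 68 − 1×3 = 68 − 3 = 65°C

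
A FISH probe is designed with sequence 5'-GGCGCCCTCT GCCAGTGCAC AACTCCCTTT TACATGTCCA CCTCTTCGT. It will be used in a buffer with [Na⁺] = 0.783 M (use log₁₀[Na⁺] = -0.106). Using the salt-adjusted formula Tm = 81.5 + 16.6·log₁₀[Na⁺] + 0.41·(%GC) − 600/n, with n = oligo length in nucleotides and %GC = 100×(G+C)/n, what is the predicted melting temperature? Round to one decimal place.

Length n = 49. Counting bases: G=8, A=7, T=14, C=20
G+C = 28, so %GC = 28/49 × 100 = 57.143%
Salt term: 16.6 × (-0.106) = -1.76
GC term: 0.41 × 57.143 = 23.429; length term: −600/49 = −12.245
Tm = 81.5 + (-1.76) + 23.429 − 12.245 = 90.924 → 90.9°C

90.9°C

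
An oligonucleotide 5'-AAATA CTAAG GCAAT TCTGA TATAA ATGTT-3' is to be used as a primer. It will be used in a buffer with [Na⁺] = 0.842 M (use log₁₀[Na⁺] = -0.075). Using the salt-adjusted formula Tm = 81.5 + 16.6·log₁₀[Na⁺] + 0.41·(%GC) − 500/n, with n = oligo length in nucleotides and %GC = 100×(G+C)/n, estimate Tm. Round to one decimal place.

Length n = 30. Counting bases: A=13, C=3, G=4, T=10
G+C = 7, so %GC = 7/30 × 100 = 23.333%
Salt term: 16.6 × (-0.075) = -1.245
GC term: 0.41 × 23.333 = 9.567; length term: −500/30 = −16.667
Tm = 81.5 + (-1.245) + 9.567 − 16.667 = 73.155 → 73.2°C

73.2°C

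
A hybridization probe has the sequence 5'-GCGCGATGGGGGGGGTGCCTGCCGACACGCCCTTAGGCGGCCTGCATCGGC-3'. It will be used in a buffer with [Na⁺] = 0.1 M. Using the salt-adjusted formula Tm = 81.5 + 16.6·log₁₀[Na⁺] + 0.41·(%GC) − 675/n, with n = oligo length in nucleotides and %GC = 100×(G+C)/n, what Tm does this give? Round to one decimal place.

83.0°C

Length n = 51. Counting bases: C=17, A=5, T=7, G=22
G+C = 39, so %GC = 39/51 × 100 = 76.471%
Salt term: 16.6 × (-1) = -16.6
GC term: 0.41 × 76.471 = 31.353; length term: −675/51 = −13.235
Tm = 81.5 + (-16.6) + 31.353 − 13.235 = 83.018 → 83.0°C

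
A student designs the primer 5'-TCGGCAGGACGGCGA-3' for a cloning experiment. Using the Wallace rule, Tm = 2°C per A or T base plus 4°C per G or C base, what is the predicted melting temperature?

Counting bases: G=7, T=1, A=3, C=4
A+T = 4, G+C = 11
Tm = 2(4) + 4(11) = 8 + 44 = 52°C

52°C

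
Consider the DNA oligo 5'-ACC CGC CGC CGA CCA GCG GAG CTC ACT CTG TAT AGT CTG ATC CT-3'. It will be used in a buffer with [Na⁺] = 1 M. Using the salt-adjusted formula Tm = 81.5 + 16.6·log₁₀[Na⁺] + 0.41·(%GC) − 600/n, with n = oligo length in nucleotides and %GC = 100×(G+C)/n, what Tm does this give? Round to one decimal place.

Length n = 44. C=17, T=9, A=8, G=10
G+C = 27, so %GC = 27/44 × 100 = 61.364%
Salt term: 16.6 × (0) = 0
GC term: 0.41 × 61.364 = 25.159; length term: −600/44 = −13.636
Tm = 81.5 + (0) + 25.159 − 13.636 = 93.023 → 93.0°C

93.0°C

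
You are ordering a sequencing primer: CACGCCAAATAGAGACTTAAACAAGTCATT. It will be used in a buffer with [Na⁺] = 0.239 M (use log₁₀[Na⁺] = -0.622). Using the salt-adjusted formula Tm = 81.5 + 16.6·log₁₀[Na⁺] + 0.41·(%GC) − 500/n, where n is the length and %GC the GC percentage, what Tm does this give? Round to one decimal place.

69.5°C

Length n = 30. Counting bases: A=13, T=6, C=7, G=4
G+C = 11, so %GC = 11/30 × 100 = 36.667%
Salt term: 16.6 × (-0.622) = -10.325
GC term: 0.41 × 36.667 = 15.033; length term: −500/30 = −16.667
Tm = 81.5 + (-10.325) + 15.033 − 16.667 = 69.541 → 69.5°C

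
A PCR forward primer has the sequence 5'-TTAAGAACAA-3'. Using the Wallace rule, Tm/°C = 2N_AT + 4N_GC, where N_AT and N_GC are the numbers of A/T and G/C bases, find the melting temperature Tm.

24°C

Base counts: A=6, T=2, C=1, G=1
AT pairs contribute 8, GC pairs contribute 2.
Tm = 2×8 + 4×2 = 24°C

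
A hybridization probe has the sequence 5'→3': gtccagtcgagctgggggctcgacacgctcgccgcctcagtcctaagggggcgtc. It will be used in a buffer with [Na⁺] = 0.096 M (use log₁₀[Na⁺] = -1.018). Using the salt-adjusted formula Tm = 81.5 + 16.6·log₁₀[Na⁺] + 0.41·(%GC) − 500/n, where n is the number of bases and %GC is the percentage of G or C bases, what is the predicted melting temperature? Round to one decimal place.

84.6°C

Length n = 55. Scanning the sequence gives C=19, T=9, A=7, G=20.
G+C = 39, so %GC = 39/55 × 100 = 70.909%
Salt term: 16.6 × (-1.018) = -16.899
GC term: 0.41 × 70.909 = 29.073; length term: −500/55 = −9.091
Tm = 81.5 + (-16.899) + 29.073 − 9.091 = 84.583 → 84.6°C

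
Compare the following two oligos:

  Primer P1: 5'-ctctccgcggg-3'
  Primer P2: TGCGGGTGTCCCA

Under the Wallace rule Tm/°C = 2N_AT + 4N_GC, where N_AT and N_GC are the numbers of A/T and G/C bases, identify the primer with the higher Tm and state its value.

Primer P1: A+T=2, G+C=9 → Tm = 2(2)+4(9) = 40°C
Primer P2: A+T=4, G+C=9 → Tm = 2(4)+4(9) = 44°C
40°C vs 44°C → primer P2 is higher.

Primer P2, 44°C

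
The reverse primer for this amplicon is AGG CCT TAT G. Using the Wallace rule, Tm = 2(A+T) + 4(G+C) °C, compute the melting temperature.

Base counts: G=3, T=3, C=2, A=2
A+T = 5, G+C = 5
Tm = 2×5 + 4×5 = 30°C

30°C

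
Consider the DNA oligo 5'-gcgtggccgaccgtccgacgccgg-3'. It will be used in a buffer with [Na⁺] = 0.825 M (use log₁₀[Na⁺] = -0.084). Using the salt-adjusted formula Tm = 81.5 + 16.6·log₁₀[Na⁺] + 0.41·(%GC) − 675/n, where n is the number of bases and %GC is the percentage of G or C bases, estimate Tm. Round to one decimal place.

Length n = 24. Counting bases: C=10, A=2, T=2, G=10
G+C = 20, so %GC = 20/24 × 100 = 83.333%
Salt term: 16.6 × (-0.084) = -1.394
GC term: 0.41 × 83.333 = 34.167; length term: −675/24 = −28.125
Tm = 81.5 + (-1.394) + 34.167 − 28.125 = 86.148 → 86.1°C

86.1°C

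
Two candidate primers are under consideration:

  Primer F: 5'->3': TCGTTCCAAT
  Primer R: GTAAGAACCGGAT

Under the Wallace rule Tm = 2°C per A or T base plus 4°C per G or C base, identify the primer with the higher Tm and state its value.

Primer R, 38°C

Primer F: A+T=6, G+C=4 → Tm = 2(6)+4(4) = 28°C
Primer R: A+T=7, G+C=6 → Tm = 2(7)+4(6) = 38°C
28°C vs 38°C → primer R is higher.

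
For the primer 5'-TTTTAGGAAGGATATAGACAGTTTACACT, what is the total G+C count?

9

Counting bases: T=10, C=3, G=6, A=10
G+C = 6 + 3 = 9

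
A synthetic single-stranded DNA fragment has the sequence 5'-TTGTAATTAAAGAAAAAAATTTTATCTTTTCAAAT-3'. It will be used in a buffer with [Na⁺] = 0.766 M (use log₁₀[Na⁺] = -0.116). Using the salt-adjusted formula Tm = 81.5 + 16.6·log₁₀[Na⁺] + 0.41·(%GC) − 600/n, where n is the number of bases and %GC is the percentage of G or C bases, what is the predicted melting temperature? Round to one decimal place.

67.1°C

Length n = 35. Base counts: T=15, C=2, G=2, A=16
G+C = 4, so %GC = 4/35 × 100 = 11.429%
Salt term: 16.6 × (-0.116) = -1.926
GC term: 0.41 × 11.429 = 4.686; length term: −600/35 = −17.143
Tm = 81.5 + (-1.926) + 4.686 − 17.143 = 67.117 → 67.1°C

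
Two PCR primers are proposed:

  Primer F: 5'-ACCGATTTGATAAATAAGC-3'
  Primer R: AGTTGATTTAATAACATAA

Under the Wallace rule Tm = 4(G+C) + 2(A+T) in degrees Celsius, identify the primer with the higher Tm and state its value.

Primer F: A+T=13, G+C=6 → Tm = 2(13)+4(6) = 50°C
Primer R: A+T=16, G+C=3 → Tm = 2(16)+4(3) = 44°C
50°C vs 44°C → primer F is higher.

Primer F, 50°C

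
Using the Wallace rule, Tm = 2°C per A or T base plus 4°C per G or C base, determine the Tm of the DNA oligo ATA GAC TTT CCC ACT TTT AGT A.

58°C

Base counts: A=6, C=5, T=9, G=2
A+T = 15, G+C = 7
Tm = 2×15 + 4×7 = 58°C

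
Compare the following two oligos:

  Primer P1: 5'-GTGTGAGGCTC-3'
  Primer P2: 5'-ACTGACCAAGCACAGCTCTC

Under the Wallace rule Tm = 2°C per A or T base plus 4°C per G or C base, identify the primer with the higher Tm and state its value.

Primer P2, 62°C

Primer P1: A+T=4, G+C=7 → Tm = 2(4)+4(7) = 36°C
Primer P2: A+T=9, G+C=11 → Tm = 2(9)+4(11) = 62°C
36°C vs 62°C → primer P2 is higher.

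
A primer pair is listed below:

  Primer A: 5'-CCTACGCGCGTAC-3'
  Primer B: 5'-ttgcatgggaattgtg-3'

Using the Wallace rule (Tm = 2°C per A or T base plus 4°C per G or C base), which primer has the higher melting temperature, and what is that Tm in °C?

Primer B, 46°C

Primer A: A+T=4, G+C=9 → Tm = 2(4)+4(9) = 44°C
Primer B: A+T=9, G+C=7 → Tm = 2(9)+4(7) = 46°C
44°C vs 46°C → primer B is higher.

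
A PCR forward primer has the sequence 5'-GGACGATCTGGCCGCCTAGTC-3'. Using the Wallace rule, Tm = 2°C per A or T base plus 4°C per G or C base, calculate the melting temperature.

A=3, C=7, T=4, G=7
A+T = 7, G+C = 14
Tm = 4·14 + 2·7 = 56 + 14 = 70°C

70°C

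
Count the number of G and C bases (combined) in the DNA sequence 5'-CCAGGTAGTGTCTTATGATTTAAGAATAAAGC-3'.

A=11, T=10, C=4, G=7
Total G or C: 7 + 4 = 11

11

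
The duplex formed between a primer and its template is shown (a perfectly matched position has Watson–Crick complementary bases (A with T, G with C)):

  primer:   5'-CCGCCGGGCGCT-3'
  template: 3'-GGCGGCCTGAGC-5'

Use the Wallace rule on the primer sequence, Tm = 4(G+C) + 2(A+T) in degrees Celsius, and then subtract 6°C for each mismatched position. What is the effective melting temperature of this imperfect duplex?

28°C

Primer base counts: A=0, T=1, G=5, C=6 → A+T=1, G+C=11
Perfect-match Tm = 2(1) + 4(11) = 2 + 44 = 46°C
Mismatches (positions where the bases are not complementary): 3 (at positions 8, 10, 12)
Effective Tm = 46 − 3×6 = 46 − 18 = 28°C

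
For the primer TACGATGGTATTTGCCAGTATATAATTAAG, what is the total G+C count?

9

Scanning the sequence gives T=11, C=3, G=6, A=10.
G+C = 6 + 3 = 9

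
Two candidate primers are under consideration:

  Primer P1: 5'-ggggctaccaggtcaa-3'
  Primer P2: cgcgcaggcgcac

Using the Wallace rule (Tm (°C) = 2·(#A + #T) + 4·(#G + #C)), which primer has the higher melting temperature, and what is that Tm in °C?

Primer P1: A+T=6, G+C=10 → Tm = 2(6)+4(10) = 52°C
Primer P2: A+T=2, G+C=11 → Tm = 2(2)+4(11) = 48°C
52°C vs 48°C → primer P1 is higher.

Primer P1, 52°C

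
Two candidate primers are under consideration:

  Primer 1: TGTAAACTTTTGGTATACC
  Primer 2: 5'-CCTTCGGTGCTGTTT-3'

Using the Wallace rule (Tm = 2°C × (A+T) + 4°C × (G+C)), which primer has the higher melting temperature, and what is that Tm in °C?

Primer 1, 50°C

Primer 1: A+T=13, G+C=6 → Tm = 2(13)+4(6) = 50°C
Primer 2: A+T=7, G+C=8 → Tm = 2(7)+4(8) = 46°C
50°C vs 46°C → primer 1 is higher.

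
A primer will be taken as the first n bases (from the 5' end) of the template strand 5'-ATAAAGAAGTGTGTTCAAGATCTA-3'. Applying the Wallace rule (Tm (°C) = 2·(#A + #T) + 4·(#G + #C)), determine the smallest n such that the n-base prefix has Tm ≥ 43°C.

First 16 bases: ATAAAGAAGTGTGTTC → Tm = 42°C (< 43°C)
First 17 bases: ATAAAGAAGTGTGTTCA → Tm = 44°C (≥ 43°C)
Since every base adds ≥2°C, Tm only increases with n, so the threshold is first crossed at n = 17.

n = 17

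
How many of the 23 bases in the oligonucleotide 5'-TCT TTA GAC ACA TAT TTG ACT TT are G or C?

Counting bases: G=2, T=11, C=4, A=6
Total G or C: 2 + 4 = 6

6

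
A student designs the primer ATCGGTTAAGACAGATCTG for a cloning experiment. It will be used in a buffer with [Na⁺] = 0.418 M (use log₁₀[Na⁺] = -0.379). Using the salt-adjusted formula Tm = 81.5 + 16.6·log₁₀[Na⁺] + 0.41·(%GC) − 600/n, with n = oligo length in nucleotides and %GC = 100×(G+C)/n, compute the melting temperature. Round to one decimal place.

60.9°C

Length n = 19. A=6, G=5, T=5, C=3
G+C = 8, so %GC = 8/19 × 100 = 42.105%
Salt term: 16.6 × (-0.379) = -6.291
GC term: 0.41 × 42.105 = 17.263; length term: −600/19 = −31.579
Tm = 81.5 + (-6.291) + 17.263 − 31.579 = 60.893 → 60.9°C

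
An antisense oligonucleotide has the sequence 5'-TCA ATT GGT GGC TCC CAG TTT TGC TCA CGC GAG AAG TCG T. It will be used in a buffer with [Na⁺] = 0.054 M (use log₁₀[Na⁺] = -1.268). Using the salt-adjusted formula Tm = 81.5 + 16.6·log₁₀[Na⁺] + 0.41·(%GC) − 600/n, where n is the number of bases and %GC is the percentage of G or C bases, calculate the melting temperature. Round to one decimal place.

Length n = 40. C=10, G=11, A=7, T=12
G+C = 21, so %GC = 21/40 × 100 = 52.5%
Salt term: 16.6 × (-1.268) = -21.049
GC term: 0.41 × 52.5 = 21.525; length term: −600/40 = −15
Tm = 81.5 + (-21.049) + 21.525 − 15 = 66.976 → 67.0°C

67.0°C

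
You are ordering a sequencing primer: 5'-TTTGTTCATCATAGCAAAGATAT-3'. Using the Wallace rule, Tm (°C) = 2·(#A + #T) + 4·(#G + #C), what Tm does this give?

Counting bases: A=8, G=3, C=3, T=9
A+T = 17, G+C = 6
Tm = 2(17) + 4(6) = 34 + 24 = 58°C

58°C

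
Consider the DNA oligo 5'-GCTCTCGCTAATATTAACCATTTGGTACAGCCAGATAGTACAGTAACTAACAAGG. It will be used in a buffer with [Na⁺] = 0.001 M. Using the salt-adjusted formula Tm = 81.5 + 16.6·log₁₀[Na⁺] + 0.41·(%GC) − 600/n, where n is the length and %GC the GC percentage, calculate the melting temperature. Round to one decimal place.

Length n = 55. Base counts: T=14, G=10, A=19, C=12
G+C = 22, so %GC = 22/55 × 100 = 40%
Salt term: 16.6 × (-3) = -49.8
GC term: 0.41 × 40 = 16.4; length term: −600/55 = −10.909
Tm = 81.5 + (-49.8) + 16.4 − 10.909 = 37.191 → 37.2°C

37.2°C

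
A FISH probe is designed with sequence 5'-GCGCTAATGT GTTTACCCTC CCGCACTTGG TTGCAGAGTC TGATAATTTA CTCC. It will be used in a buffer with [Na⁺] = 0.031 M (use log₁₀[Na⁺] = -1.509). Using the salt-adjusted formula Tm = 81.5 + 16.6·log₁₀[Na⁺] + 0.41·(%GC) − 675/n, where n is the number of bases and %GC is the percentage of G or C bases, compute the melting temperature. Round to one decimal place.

Length n = 54. T=18, C=15, G=11, A=10
G+C = 26, so %GC = 26/54 × 100 = 48.148%
Salt term: 16.6 × (-1.509) = -25.049
GC term: 0.41 × 48.148 = 19.741; length term: −675/54 = −12.5
Tm = 81.5 + (-25.049) + 19.741 − 12.5 = 63.692 → 63.7°C

63.7°C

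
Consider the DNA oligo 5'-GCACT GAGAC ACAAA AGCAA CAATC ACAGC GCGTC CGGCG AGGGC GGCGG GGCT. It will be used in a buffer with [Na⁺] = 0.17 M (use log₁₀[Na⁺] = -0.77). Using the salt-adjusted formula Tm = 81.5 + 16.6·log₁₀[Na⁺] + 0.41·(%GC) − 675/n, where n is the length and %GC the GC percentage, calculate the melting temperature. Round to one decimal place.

Length n = 54. Base counts: A=15, C=16, T=4, G=19
G+C = 35, so %GC = 35/54 × 100 = 64.815%
Salt term: 16.6 × (-0.77) = -12.782
GC term: 0.41 × 64.815 = 26.574; length term: −675/54 = −12.5
Tm = 81.5 + (-12.782) + 26.574 − 12.5 = 82.792 → 82.8°C

82.8°C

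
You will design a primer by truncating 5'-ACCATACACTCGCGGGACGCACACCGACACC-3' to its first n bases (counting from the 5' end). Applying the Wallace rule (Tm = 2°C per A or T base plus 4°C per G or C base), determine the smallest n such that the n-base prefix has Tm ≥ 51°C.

First 15 bases: ACCATACACTCGCGG → Tm = 48°C (< 51°C)
First 16 bases: ACCATACACTCGCGGG → Tm = 52°C (≥ 51°C)
Each additional base adds 2°C (A/T) or 4°C (G/C), so Tm is non-decreasing in n; n = 16 is the first length to reach 51°C.

n = 16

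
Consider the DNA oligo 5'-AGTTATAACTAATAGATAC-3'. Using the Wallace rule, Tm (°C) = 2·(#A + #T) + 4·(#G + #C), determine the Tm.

Counting bases: T=6, C=2, A=9, G=2
A+T = 15, G+C = 4
Tm = 2×15 + 4×4 = 46°C

46°C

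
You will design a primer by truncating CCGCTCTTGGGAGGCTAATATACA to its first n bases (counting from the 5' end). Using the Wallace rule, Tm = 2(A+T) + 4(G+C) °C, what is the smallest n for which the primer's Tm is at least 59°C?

First 18 bases: CCGCTCTTGGGAGGCTAA → Tm = 58°C (< 59°C)
First 19 bases: CCGCTCTTGGGAGGCTAAT → Tm = 60°C (≥ 59°C)
Each additional base adds 2°C (A/T) or 4°C (G/C), so Tm is non-decreasing in n; n = 19 is the first length to reach 59°C.

n = 19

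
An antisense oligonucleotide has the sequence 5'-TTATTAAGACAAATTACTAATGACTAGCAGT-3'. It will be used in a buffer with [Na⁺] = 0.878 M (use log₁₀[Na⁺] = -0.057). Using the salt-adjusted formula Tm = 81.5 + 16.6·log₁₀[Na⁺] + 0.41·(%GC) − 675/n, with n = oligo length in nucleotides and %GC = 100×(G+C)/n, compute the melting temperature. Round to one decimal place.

69.4°C

Length n = 31. Base counts: G=4, T=10, A=13, C=4
G+C = 8, so %GC = 8/31 × 100 = 25.806%
Salt term: 16.6 × (-0.057) = -0.946
GC term: 0.41 × 25.806 = 10.58; length term: −675/31 = −21.774
Tm = 81.5 + (-0.946) + 10.58 − 21.774 = 69.36 → 69.4°C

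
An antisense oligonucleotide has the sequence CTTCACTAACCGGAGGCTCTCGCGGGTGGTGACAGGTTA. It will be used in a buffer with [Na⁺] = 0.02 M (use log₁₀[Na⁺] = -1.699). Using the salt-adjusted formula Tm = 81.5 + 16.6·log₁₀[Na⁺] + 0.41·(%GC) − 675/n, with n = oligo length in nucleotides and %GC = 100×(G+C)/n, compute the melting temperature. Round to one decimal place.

Length n = 39. Base counts: G=13, T=9, C=10, A=7
G+C = 23, so %GC = 23/39 × 100 = 58.974%
Salt term: 16.6 × (-1.699) = -28.203
GC term: 0.41 × 58.974 = 24.179; length term: −675/39 = −17.308
Tm = 81.5 + (-28.203) + 24.179 − 17.308 = 60.168 → 60.2°C

60.2°C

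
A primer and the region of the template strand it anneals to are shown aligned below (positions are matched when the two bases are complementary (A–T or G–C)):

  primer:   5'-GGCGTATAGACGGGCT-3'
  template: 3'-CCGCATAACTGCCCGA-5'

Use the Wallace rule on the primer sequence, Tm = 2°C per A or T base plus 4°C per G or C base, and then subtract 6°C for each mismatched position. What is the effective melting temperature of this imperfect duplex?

Primer base counts: A=3, T=3, G=7, C=3 → A+T=6, G+C=10
Perfect-match Tm = 2(6) + 4(10) = 12 + 40 = 52°C
Mismatches (positions where the bases are not complementary): 1 (at position 8)
Effective Tm = 52 − 1×6 = 52 − 6 = 46°C

46°C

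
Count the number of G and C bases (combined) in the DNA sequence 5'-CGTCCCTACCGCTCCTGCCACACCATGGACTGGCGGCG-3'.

Counting bases: A=5, C=17, G=10, T=6
Total G or C: 10 + 17 = 27

27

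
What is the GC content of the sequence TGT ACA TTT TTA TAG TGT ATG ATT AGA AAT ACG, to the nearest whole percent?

A=11, T=14, G=6, C=2
G+C = 6 + 2 = 8 out of 33 bases
%GC = 8/33 × 100 = 24.24% ≈ 24%

24%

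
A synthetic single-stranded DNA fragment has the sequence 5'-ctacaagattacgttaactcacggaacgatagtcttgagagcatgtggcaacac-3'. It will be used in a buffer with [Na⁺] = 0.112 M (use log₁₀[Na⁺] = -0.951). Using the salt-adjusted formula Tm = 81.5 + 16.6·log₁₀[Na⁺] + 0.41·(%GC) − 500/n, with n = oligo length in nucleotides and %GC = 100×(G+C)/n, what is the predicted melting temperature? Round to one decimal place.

Length n = 54. Counting bases: G=12, C=12, T=12, A=18
G+C = 24, so %GC = 24/54 × 100 = 44.444%
Salt term: 16.6 × (-0.951) = -15.787
GC term: 0.41 × 44.444 = 18.222; length term: −500/54 = −9.259
Tm = 81.5 + (-15.787) + 18.222 − 9.259 = 74.676 → 74.7°C

74.7°C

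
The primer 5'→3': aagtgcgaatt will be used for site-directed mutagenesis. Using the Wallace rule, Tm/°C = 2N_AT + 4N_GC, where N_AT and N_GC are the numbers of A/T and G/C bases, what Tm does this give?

Counting bases: A=4, G=3, T=3, C=1
A+T = 7, G+C = 4
Tm = 2×7 + 4×4 = 30°C

30°C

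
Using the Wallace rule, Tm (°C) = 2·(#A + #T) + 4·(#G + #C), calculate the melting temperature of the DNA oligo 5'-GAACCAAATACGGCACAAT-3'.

54°C

G=3, T=2, C=5, A=9
So N_AT = 11 and N_GC = 8.
Tm = 4·8 + 2·11 = 32 + 22 = 54°C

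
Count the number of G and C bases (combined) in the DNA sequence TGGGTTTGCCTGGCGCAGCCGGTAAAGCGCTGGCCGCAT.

Base counts: T=8, C=11, A=5, G=15
G+C = 15 + 11 = 26

26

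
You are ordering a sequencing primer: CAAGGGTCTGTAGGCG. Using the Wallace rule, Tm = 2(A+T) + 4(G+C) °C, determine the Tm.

52°C

G=7, C=3, T=3, A=3
A+T = 6, G+C = 10
Tm = 4·10 + 2·6 = 40 + 12 = 52°C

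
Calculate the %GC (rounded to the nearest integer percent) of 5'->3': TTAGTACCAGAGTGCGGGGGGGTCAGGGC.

Scanning the sequence gives C=5, G=14, A=5, T=5.
G+C = 14 + 5 = 19 out of 29 bases
%GC = 19/29 × 100 = 65.52% ≈ 66%

66%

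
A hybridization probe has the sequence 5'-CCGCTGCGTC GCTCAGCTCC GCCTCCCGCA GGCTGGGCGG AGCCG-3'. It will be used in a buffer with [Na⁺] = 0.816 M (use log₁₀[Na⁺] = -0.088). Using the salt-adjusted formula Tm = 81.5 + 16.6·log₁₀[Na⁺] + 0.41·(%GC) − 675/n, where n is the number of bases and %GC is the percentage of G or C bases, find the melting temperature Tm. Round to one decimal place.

97.8°C

Length n = 45. Base counts: C=20, G=16, T=6, A=3
G+C = 36, so %GC = 36/45 × 100 = 80%
Salt term: 16.6 × (-0.088) = -1.461
GC term: 0.41 × 80 = 32.8; length term: −675/45 = −15
Tm = 81.5 + (-1.461) + 32.8 − 15 = 97.839 → 97.8°C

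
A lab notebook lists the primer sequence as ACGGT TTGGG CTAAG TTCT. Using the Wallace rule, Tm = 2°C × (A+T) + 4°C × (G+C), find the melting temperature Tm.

56°C

G=6, C=3, A=3, T=7
So N_AT = 10 and N_GC = 9.
Tm = 4·9 + 2·10 = 36 + 20 = 56°C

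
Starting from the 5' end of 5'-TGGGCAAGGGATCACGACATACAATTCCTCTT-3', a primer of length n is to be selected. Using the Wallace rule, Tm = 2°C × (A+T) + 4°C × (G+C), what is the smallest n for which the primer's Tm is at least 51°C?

First 15 bases: TGGGCAAGGGATCAC → Tm = 48°C (< 51°C)
First 16 bases: TGGGCAAGGGATCACG → Tm = 52°C (≥ 51°C)
Each additional base adds 2°C (A/T) or 4°C (G/C), so Tm is non-decreasing in n; n = 16 is the first length to reach 51°C.

n = 16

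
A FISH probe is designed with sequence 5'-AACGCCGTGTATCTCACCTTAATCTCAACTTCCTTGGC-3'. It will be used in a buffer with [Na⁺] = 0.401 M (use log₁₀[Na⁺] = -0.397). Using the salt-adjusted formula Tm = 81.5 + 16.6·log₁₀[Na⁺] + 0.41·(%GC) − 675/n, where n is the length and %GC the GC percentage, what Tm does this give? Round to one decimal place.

76.6°C

Length n = 38. Scanning the sequence gives T=12, C=13, G=5, A=8.
G+C = 18, so %GC = 18/38 × 100 = 47.368%
Salt term: 16.6 × (-0.397) = -6.59
GC term: 0.41 × 47.368 = 19.421; length term: −675/38 = −17.763
Tm = 81.5 + (-6.59) + 19.421 − 17.763 = 76.568 → 76.6°C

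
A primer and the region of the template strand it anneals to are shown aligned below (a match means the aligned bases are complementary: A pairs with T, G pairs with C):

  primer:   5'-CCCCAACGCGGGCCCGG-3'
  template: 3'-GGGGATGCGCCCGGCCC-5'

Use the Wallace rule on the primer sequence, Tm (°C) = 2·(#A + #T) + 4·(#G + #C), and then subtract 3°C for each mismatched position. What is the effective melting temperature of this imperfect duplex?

Primer base counts: A=2, T=0, G=6, C=9 → A+T=2, G+C=15
Perfect-match Tm = 2(2) + 4(15) = 4 + 60 = 64°C
Mismatches (positions where the bases are not complementary): 2 (at positions 5, 15)
Effective Tm = 64 − 2×3 = 64 − 6 = 58°C

58°C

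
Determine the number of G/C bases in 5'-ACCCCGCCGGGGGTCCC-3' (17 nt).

15

Scanning the sequence gives C=9, G=6, A=1, T=1.
Total G or C: 6 + 9 = 15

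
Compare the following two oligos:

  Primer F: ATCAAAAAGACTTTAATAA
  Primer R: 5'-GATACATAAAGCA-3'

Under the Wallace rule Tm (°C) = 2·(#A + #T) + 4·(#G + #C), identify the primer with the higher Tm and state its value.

Primer F: A+T=16, G+C=3 → Tm = 2(16)+4(3) = 44°C
Primer R: A+T=9, G+C=4 → Tm = 2(9)+4(4) = 34°C
44°C vs 34°C → primer F is higher.

Primer F, 44°C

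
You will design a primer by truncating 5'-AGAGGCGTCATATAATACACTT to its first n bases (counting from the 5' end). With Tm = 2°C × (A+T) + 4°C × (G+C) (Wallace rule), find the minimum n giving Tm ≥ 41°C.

n = 15

First 14 bases: AGAGGCGTCATATA → Tm = 40°C (< 41°C)
First 15 bases: AGAGGCGTCATATAA → Tm = 42°C (≥ 41°C)
Each additional base adds 2°C (A/T) or 4°C (G/C), so Tm is non-decreasing in n; n = 15 is the first length to reach 41°C.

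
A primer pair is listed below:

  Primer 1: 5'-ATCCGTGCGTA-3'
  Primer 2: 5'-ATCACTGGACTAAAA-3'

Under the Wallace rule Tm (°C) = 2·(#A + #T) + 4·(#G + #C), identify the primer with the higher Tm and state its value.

Primer 2, 40°C

Primer 1: A+T=5, G+C=6 → Tm = 2(5)+4(6) = 34°C
Primer 2: A+T=10, G+C=5 → Tm = 2(10)+4(5) = 40°C
34°C vs 40°C → primer 2 is higher.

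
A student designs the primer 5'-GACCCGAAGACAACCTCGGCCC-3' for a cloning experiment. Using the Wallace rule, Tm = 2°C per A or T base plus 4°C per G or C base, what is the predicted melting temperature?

Base counts: T=1, C=10, G=5, A=6
So N_AT = 7 and N_GC = 15.
Tm = 4·15 + 2·7 = 60 + 14 = 74°C

74°C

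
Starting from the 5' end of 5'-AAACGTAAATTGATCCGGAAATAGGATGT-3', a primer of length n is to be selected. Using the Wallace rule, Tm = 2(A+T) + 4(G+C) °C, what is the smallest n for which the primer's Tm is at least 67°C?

n = 25

First 24 bases: AAACGTAAATTGATCCGGAAATAG → Tm = 64°C (< 67°C)
First 25 bases: AAACGTAAATTGATCCGGAAATAGG → Tm = 68°C (≥ 67°C)
Each additional base adds 2°C (A/T) or 4°C (G/C), so Tm is non-decreasing in n; n = 25 is the first length to reach 67°C.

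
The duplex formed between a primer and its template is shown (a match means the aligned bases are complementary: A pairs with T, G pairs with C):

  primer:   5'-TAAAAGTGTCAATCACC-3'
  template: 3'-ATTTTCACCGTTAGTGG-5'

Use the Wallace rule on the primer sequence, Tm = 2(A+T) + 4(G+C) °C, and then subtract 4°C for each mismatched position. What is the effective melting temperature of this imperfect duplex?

Primer base counts: A=7, T=4, G=2, C=4 → A+T=11, G+C=6
Perfect-match Tm = 2(11) + 4(6) = 22 + 24 = 46°C
Mismatches (positions where the bases are not complementary): 1 (at position 9)
Effective Tm = 46 − 1×4 = 46 − 4 = 42°C

42°C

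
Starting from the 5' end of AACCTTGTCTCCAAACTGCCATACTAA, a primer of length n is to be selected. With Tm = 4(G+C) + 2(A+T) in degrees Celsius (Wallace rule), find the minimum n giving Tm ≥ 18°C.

First 6 bases: AACCTT → Tm = 16°C (< 18°C)
First 7 bases: AACCTTG → Tm = 20°C (≥ 18°C)
Since every base adds ≥2°C, Tm only increases with n, so the threshold is first crossed at n = 7.

n = 7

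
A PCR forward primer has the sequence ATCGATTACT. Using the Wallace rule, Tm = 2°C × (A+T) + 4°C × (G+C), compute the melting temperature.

26°C

Base counts: A=3, C=2, T=4, G=1
AT pairs contribute 7, GC pairs contribute 3.
Tm = 2×7 + 4×3 = 26°C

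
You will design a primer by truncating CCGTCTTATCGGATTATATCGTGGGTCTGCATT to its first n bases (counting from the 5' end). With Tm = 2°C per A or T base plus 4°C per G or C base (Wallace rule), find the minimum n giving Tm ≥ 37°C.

n = 12

First 11 bases: CCGTCTTATCG → Tm = 34°C (< 37°C)
First 12 bases: CCGTCTTATCGG → Tm = 38°C (≥ 37°C)
Since every base adds ≥2°C, Tm only increases with n, so the threshold is first crossed at n = 12.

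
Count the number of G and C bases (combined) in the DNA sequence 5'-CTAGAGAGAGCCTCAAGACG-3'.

11

Counting bases: A=7, T=2, C=5, G=6
G+C = 6 + 5 = 11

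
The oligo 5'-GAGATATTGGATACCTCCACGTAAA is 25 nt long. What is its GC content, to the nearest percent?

40%

Counting bases: C=5, T=6, A=9, G=5
G+C = 5 + 5 = 10 out of 25 bases
%GC = 10/25 × 100 = 40% ≈ 40%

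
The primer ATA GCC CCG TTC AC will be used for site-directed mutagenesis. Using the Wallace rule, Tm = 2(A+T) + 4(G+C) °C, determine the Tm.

T=3, C=6, A=3, G=2
A+T = 6, G+C = 8
Tm = 2(6) + 4(8) = 12 + 32 = 44°C

44°C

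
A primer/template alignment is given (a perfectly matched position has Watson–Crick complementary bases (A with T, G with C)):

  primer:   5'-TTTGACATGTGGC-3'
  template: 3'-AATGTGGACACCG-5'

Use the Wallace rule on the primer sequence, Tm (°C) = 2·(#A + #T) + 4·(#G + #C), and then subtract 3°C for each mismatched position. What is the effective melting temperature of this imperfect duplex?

29°C

Primer base counts: A=2, T=5, G=4, C=2 → A+T=7, G+C=6
Perfect-match Tm = 2(7) + 4(6) = 14 + 24 = 38°C
Mismatches (positions where the bases are not complementary): 3 (at positions 3, 4, 7)
Effective Tm = 38 − 3×3 = 38 − 9 = 29°C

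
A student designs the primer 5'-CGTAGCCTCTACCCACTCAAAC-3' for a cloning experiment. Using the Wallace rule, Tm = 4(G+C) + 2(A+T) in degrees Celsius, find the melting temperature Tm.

Scanning the sequence gives T=4, A=6, C=10, G=2.
So N_AT = 10 and N_GC = 12.
Tm = 4·12 + 2·10 = 48 + 20 = 68°C

68°C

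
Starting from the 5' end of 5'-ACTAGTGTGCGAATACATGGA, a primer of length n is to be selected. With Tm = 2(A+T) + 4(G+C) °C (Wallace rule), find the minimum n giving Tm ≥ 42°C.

First 14 bases: ACTAGTGTGCGAAT → Tm = 40°C (< 42°C)
First 15 bases: ACTAGTGTGCGAATA → Tm = 42°C (≥ 42°C)
Each additional base adds 2°C (A/T) or 4°C (G/C), so Tm is non-decreasing in n; n = 15 is the first length to reach 42°C.

n = 15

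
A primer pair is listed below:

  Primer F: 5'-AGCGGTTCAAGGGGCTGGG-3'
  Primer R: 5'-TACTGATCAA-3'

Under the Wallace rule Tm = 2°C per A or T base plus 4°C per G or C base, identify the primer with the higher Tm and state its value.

Primer F, 64°C

Primer F: A+T=6, G+C=13 → Tm = 2(6)+4(13) = 64°C
Primer R: A+T=7, G+C=3 → Tm = 2(7)+4(3) = 26°C
64°C vs 26°C → primer F is higher.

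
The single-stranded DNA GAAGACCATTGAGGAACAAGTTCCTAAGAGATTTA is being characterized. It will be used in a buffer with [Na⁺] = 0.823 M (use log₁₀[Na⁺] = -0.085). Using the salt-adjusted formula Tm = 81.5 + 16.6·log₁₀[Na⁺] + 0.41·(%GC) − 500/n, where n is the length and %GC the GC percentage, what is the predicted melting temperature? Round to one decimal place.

81.0°C

Length n = 35. Scanning the sequence gives C=5, A=14, G=8, T=8.
G+C = 13, so %GC = 13/35 × 100 = 37.143%
Salt term: 16.6 × (-0.085) = -1.411
GC term: 0.41 × 37.143 = 15.229; length term: −500/35 = −14.286
Tm = 81.5 + (-1.411) + 15.229 − 14.286 = 81.032 → 81.0°C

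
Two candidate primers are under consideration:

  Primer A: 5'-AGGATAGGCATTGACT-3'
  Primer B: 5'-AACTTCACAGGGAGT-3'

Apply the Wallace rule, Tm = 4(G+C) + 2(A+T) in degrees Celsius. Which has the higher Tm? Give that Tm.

Primer A: A+T=9, G+C=7 → Tm = 2(9)+4(7) = 46°C
Primer B: A+T=8, G+C=7 → Tm = 2(8)+4(7) = 44°C
46°C vs 44°C → primer A is higher.

Primer A, 46°C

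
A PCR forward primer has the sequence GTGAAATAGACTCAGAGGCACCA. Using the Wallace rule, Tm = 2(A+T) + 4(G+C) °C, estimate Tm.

68°C

T=3, G=6, C=5, A=9
A+T = 12, G+C = 11
Tm = 2(12) + 4(11) = 24 + 44 = 68°C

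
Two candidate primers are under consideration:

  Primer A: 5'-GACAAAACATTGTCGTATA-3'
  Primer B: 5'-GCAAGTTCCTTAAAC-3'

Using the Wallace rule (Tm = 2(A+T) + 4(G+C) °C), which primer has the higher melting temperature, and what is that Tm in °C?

Primer A, 50°C

Primer A: A+T=13, G+C=6 → Tm = 2(13)+4(6) = 50°C
Primer B: A+T=9, G+C=6 → Tm = 2(9)+4(6) = 42°C
50°C vs 42°C → primer A is higher.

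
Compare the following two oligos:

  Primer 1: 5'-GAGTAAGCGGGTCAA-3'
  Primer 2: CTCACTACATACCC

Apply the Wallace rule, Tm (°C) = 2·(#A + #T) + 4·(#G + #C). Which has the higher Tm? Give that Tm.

Primer 1, 46°C

Primer 1: A+T=7, G+C=8 → Tm = 2(7)+4(8) = 46°C
Primer 2: A+T=7, G+C=7 → Tm = 2(7)+4(7) = 42°C
46°C vs 42°C → primer 1 is higher.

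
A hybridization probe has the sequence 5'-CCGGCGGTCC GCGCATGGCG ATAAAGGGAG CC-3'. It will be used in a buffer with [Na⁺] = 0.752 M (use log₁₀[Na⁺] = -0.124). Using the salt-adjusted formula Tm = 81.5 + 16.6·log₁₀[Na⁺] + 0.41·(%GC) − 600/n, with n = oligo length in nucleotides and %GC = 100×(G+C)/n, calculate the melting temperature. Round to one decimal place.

Length n = 32. Scanning the sequence gives C=10, T=3, A=6, G=13.
G+C = 23, so %GC = 23/32 × 100 = 71.875%
Salt term: 16.6 × (-0.124) = -2.058
GC term: 0.41 × 71.875 = 29.469; length term: −600/32 = −18.75
Tm = 81.5 + (-2.058) + 29.469 − 18.75 = 90.161 → 90.2°C

90.2°C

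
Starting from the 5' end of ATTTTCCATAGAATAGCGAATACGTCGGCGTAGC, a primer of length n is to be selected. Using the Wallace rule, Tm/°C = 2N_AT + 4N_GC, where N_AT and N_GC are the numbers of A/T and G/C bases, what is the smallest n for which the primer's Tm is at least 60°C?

First 22 bases: ATTTTCCATAGAATAGCGAATA → Tm = 56°C (< 60°C)
First 23 bases: ATTTTCCATAGAATAGCGAATAC → Tm = 60°C (≥ 60°C)
Since every base adds ≥2°C, Tm only increases with n, so the threshold is first crossed at n = 23.

n = 23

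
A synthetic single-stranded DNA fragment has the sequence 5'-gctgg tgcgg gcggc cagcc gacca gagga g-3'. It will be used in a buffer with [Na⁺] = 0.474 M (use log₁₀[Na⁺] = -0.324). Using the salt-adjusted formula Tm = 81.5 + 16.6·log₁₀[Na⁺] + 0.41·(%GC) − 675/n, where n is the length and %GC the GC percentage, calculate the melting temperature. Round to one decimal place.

86.1°C

Length n = 31. C=9, G=15, T=2, A=5
G+C = 24, so %GC = 24/31 × 100 = 77.419%
Salt term: 16.6 × (-0.324) = -5.378
GC term: 0.41 × 77.419 = 31.742; length term: −675/31 = −21.774
Tm = 81.5 + (-5.378) + 31.742 − 21.774 = 86.09 → 86.1°C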